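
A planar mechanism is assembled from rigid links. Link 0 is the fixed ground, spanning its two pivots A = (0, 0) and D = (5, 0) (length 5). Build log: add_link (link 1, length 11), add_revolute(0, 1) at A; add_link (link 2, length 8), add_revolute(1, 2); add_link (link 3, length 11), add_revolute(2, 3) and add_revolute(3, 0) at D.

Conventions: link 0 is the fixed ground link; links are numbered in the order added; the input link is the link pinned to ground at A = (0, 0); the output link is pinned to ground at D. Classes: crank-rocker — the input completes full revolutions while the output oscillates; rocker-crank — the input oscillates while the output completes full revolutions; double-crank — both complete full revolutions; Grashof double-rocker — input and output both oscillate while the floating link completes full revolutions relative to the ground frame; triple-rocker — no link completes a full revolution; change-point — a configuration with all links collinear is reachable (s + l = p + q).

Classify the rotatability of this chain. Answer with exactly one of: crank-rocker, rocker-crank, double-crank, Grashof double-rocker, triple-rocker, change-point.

lengths: ground=5, input=11, coupler=8, output=11
sorted: s=5 (shortest), l=11 (longest), p+q=19
s + l = 16 vs p + q = 19
s + l < p + q (Grashof) with shortest = ground link → double-crank

double-crank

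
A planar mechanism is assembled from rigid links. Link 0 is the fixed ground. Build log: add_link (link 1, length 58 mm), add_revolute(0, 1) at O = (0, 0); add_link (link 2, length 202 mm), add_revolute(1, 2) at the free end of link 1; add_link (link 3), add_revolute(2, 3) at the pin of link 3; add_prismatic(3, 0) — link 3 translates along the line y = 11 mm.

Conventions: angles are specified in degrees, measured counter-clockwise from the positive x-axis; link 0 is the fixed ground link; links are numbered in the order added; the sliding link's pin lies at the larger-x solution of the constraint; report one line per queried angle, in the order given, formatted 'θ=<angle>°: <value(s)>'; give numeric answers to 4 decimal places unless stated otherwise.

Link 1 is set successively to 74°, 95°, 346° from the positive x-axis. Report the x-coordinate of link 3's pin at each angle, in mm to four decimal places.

geometry: r = 58 mm, L = 202 mm, e = 11 mm
θ=74°: crank pin P = (r cos θ, r sin θ) = (15.986967, 55.753178)
θ=74°: h = r sin θ − e = 55.753178 − 11 = 44.753178
θ=74°: x = r cos θ + √(L² − h²) = 15.986967 + 196.980083 = 212.967049
θ=95°: crank pin P = (r cos θ, r sin θ) = (-5.055033, 57.779292)
θ=95°: h = r sin θ − e = 57.779292 − 11 = 46.779292
θ=95°: x = r cos θ + √(L² − h²) = -5.055033 + 196.508773 = 191.453740
θ=346°: crank pin P = (r cos θ, r sin θ) = (56.277152, -14.031470)
θ=346°: h = r sin θ − e = -14.031470 − 11 = -25.031470
θ=346°: x = r cos θ + √(L² − h²) = 56.277152 + 200.443073 = 256.720225

θ=74°: 212.9670
θ=95°: 191.4537
θ=346°: 256.7202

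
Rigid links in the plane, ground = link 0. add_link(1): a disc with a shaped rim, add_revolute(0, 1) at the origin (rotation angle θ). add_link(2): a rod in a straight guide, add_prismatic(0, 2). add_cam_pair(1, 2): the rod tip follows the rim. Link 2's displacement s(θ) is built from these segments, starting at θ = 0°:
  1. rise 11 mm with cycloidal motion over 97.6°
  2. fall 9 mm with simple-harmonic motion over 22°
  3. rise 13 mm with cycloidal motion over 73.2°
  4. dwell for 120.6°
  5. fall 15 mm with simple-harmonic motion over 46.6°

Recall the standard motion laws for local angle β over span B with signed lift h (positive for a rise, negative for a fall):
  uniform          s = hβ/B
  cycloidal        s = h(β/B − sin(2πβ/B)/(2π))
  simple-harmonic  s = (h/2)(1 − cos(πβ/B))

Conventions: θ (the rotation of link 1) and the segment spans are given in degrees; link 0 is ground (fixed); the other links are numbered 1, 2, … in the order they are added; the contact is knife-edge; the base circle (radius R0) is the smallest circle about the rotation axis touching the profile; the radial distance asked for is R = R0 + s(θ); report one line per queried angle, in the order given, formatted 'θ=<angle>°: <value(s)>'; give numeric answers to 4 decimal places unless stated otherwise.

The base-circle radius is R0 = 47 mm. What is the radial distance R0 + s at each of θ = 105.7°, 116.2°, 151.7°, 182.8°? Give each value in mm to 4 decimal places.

segment 1 (0° to 97.6°, cycloidal, h = 11) is passed completely: s = 0.0000 + (11) = 11.0000
θ = 105.7° falls in segment 2 (97.6° to 119.6°, simple-harmonic, h = -9): β = 105.7 − 97.6 = 8.1°, B = 22°; Δs = -9/2·(1 − cos(π·0.3682)) = -2.6893; s = 11.0000 − 2.6893 = 8.3107
θ = 116.2° falls in segment 2 (97.6° to 119.6°, simple-harmonic, h = -9): β = 116.2 − 97.6 = 18.6°, B = 22°; Δs = -9/2·(1 − cos(π·0.8455)) = -8.4799; s = 11.0000 − 8.4799 = 2.5201
segment 2 (97.6° to 119.6°, simple-harmonic, h = -9) is passed completely: s = 11.0000 + (-9) = 2.0000
θ = 151.7° falls in segment 3 (119.6° to 192.8°, cycloidal, h = 13): β = 151.7 − 119.6 = 32.1°, B = 73.2°; Δs = 13·(0.4385 − sin(2π·0.4385)/(2π)) = 4.9214; s = 2.0000 + 4.9214 = 6.9214
θ = 182.8° falls in segment 3 (119.6° to 192.8°, cycloidal, h = 13): β = 182.8 − 119.6 = 63.2°, B = 73.2°; Δs = 13·(0.8634 − sin(2π·0.8634)/(2π)) = 12.7898; s = 2.0000 + 12.7898 = 14.7898
θ=105.7°: R = R0 + s = 47 + 8.3107 = 55.3107
θ=116.2°: R = R0 + s = 47 + 2.5201 = 49.5201
θ=151.7°: R = R0 + s = 47 + 6.9214 = 53.9214
θ=182.8°: R = R0 + s = 47 + 14.7898 = 61.7898

θ=105.7°: 55.3107
θ=116.2°: 49.5201
θ=151.7°: 53.9214
θ=182.8°: 61.7898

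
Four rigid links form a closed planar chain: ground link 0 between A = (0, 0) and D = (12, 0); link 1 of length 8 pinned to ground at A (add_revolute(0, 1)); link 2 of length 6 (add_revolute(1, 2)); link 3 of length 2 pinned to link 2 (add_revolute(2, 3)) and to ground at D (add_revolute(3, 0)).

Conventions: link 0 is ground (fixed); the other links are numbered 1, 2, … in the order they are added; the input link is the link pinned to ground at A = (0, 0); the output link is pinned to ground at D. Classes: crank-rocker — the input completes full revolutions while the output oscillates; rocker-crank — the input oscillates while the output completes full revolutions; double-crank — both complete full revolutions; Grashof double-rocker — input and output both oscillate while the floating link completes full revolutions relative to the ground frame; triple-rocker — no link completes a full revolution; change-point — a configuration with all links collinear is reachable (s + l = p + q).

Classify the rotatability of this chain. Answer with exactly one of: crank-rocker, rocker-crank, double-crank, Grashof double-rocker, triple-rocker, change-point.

lengths: ground=12, input=8, coupler=6, output=2
sorted: s=2 (shortest), l=12 (longest), p+q=14
s + l = 14 vs p + q = 14
s + l = p + q → change-point (collinear configuration reachable)

change-point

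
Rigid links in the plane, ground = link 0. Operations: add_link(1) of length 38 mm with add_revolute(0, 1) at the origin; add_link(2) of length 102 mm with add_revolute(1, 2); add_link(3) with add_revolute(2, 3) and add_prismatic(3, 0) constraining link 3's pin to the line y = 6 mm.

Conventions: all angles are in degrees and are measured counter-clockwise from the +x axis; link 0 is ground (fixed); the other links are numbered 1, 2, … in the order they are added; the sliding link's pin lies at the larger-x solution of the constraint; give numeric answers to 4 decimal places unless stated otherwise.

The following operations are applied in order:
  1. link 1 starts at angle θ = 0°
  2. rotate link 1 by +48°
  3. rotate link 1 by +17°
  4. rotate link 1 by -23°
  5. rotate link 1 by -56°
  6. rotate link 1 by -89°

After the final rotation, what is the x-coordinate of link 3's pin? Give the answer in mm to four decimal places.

geometry: r = 38 mm, L = 102 mm, e = 6 mm; θ starts at 0°
rotate link 1 by +48°: θ ← 0° +48° = 48°
rotate link 1 by +17°: θ ← 48° +17° = 65°
rotate link 1 by -23°: θ ← 65° -23° = 42°
rotate link 1 by -56°: θ ← 42° -56° = -14°
rotate link 1 by -89°: θ ← -14° -89° = -103°
crank pin P = (r cos θ, r sin θ) = (-8.548140, -37.026062)
h = r sin θ − e = -37.026062 − 6 = -43.026062
x = r cos θ + √(L² − h²) = -8.548140 + 92.481122 = 83.932982

83.9330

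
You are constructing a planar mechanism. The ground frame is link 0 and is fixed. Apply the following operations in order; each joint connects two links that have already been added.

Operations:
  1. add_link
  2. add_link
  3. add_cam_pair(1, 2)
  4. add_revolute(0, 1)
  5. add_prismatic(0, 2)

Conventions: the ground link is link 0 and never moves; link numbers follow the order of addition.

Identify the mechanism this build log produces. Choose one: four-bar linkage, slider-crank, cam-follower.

links: 3 (incl. ground); joints: 1 revolute, 1 prismatic, 1 higher (cam) pair, forming one closed loop
3 links, revolute + prismatic + higher pair in one loop → cam-follower

cam-follower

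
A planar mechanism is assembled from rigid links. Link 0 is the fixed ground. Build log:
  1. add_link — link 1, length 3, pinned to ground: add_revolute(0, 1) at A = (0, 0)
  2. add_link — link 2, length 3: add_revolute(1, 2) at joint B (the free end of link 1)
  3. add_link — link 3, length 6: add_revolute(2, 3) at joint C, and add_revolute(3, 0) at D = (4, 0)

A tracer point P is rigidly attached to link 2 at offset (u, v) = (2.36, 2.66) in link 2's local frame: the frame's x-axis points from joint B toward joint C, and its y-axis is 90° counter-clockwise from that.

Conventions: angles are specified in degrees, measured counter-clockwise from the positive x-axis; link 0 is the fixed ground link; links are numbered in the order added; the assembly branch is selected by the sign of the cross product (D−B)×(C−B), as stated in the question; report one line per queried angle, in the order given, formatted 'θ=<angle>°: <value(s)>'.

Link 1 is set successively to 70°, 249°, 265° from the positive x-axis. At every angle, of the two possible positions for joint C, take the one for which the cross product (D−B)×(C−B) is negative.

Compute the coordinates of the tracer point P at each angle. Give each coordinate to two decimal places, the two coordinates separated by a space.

A=(0,0), D=(4.00,0)
θ=70°: B = A + 3.00·(cos70°, sin70°) = (1.0261, 2.8191)
θ=70°: |BD| = 4.0977
θ=70°: circle(B,3.00) ∩ circle(D,6.00): a=-1.2456, h=2.7292
θ=70°:   candidates: C₊=(1.9996,5.6567) cross=11.183; C₋=(-1.7555,1.6953) cross=-11.183
θ=70°:   branch - wants cross < 0 → take C=(-1.7555,1.6953) (cross=-11.183)
θ=70°: ex = (C−B)/|BC| = (-0.9272,-0.3746); ey = (0.3746,-0.9272)
θ=70°: P = B + 2.36·ex + 2.66·ey = (-0.1657,-0.5313)
θ=249°: B = A + 3.00·(cos249°, sin249°) = (-1.0751, -2.8007)
θ=249°: |BD| = 5.7966
θ=249°: circle(B,3.00) ∩ circle(D,6.00): a=0.5694, h=2.9455
θ=249°:   candidates: C₊=(-1.9998,0.0532) cross=17.074; C₋=(0.8466,-5.1045) cross=-17.074
θ=249°:   branch - wants cross < 0 → take C=(0.8466,-5.1045) (cross=-17.074)
θ=249°: ex = (C−B)/|BC| = (0.6406,-0.7679); ey = (0.7679,0.6406)
θ=249°: P = B + 2.36·ex + 2.66·ey = (2.4793,-2.9092)
θ=265°: B = A + 3.00·(cos265°, sin265°) = (-0.2615, -2.9886)
θ=265°: |BD| = 5.2050
θ=265°: circle(B,3.00) ∩ circle(D,6.00): a=0.0088, h=3.0000
θ=265°:   candidates: C₊=(-1.9768,-0.5273) cross=15.615; C₋=(1.4683,-5.4397) cross=-15.615
θ=265°:   branch - wants cross < 0 → take C=(1.4683,-5.4397) (cross=-15.615)
θ=265°: ex = (C−B)/|BC| = (0.5766,-0.8170); ey = (0.8170,0.5766)
θ=265°: P = B + 2.36·ex + 2.66·ey = (3.2726,-3.3831)

θ=70°: -0.17 -0.53
θ=249°: 2.48 -2.91
θ=265°: 3.27 -3.38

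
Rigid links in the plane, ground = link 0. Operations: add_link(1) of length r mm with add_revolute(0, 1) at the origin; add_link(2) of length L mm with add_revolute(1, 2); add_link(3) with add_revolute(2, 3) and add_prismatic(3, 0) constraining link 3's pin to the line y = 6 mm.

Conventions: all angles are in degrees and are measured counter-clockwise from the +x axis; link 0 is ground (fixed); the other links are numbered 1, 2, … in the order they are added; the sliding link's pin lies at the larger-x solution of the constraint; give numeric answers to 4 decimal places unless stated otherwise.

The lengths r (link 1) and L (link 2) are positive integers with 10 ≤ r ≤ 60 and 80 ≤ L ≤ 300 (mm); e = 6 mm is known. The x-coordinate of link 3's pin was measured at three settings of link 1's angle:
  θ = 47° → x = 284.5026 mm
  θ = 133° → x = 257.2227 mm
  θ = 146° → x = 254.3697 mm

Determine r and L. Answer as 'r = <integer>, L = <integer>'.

constraint per measurement: (x − r cos θ)² + (r sin θ − e)² = L²
subtracting the θ₁ and θ₂ equations cancels the r² and L² terms:
r = (x₁² − x₂²) / (2[(x₁cos θ₁ + e sin θ₁) − (x₂cos θ₂ + e sin θ₂)]) = 20.0000 → r = 20
L² = (x₁ − r cos θ₁)² + (r sin θ₁ − e)² = 73440.9923 → L = 271.0000 → L = 271
check at θ₃=146°: x = 254.3697 (printed 254.3697) ✓

r = 20, L = 271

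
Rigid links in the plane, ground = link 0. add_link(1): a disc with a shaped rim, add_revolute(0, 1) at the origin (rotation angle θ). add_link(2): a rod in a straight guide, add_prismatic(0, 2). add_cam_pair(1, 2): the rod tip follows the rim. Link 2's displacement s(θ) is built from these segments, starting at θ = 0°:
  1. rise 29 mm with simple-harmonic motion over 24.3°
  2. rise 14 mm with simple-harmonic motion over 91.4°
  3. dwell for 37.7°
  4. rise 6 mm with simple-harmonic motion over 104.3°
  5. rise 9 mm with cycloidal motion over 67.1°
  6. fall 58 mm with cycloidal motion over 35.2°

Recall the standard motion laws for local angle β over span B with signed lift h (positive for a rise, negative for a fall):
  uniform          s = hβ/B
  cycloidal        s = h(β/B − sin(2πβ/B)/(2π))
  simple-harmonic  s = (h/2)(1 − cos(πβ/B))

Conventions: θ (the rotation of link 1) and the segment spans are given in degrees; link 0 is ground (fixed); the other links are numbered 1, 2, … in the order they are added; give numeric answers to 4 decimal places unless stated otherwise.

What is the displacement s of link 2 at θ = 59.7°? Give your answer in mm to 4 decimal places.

segment 1 (0° to 24.3°, simple-harmonic, h = 29) is passed completely: s = 0.0000 + (29) = 29.0000
θ = 59.7° falls in segment 2 (24.3° to 115.7°, simple-harmonic, h = 14): β = 59.7 − 24.3 = 35.4°, B = 91.4°; Δs = 14/2·(1 − cos(π·0.3873)) = 4.5732; s = 29.0000 + 4.5732 = 33.5732

33.5732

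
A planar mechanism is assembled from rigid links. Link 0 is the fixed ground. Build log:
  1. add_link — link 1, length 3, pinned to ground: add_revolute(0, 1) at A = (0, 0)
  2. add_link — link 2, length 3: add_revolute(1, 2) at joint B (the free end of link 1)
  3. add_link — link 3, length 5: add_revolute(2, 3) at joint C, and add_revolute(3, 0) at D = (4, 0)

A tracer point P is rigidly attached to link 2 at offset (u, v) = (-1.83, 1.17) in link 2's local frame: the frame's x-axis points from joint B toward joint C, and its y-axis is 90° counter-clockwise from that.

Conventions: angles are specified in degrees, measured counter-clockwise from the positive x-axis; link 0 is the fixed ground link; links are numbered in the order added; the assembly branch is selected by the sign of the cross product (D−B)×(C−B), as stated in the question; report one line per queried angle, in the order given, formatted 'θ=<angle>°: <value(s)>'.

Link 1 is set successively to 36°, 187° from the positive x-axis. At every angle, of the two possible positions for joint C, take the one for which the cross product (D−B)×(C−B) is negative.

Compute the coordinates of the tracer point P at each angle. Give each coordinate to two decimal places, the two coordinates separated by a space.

A=(0,0), D=(4.00,0)
θ=36°: B = A + 3.00·(cos36°, sin36°) = (2.4271, 1.7634)
θ=36°: |BD| = 2.3630
θ=36°: circle(B,3.00) ∩ circle(D,5.00): a=-2.2041, h=2.0352
θ=36°:   candidates: C₊=(2.4786,4.7629) cross=4.809; C₋=(-0.5589,2.0534) cross=-4.809
θ=36°:   branch - wants cross < 0 → take C=(-0.5589,2.0534) (cross=-4.809)
θ=36°: ex = (C−B)/|BC| = (-0.9953,0.0967); ey = (-0.0967,-0.9953)
θ=36°: P = B + -1.83·ex + 1.17·ey = (4.1354,0.4219)
θ=187°: B = A + 3.00·(cos187°, sin187°) = (-2.9776, -0.3656)
θ=187°: |BD| = 6.9872
θ=187°: circle(B,3.00) ∩ circle(D,5.00): a=2.3487, h=1.8665
θ=187°:   candidates: C₊=(-0.7299,1.6212) cross=13.042; C₋=(-0.5345,-2.1067) cross=-13.042
θ=187°:   branch - wants cross < 0 → take C=(-0.5345,-2.1067) (cross=-13.042)
θ=187°: ex = (C−B)/|BC| = (0.8144,-0.5803); ey = (0.5803,0.8144)
θ=187°: P = B + -1.83·ex + 1.17·ey = (-3.7889,1.6492)

θ=36°: 4.14 0.42
θ=187°: -3.79 1.65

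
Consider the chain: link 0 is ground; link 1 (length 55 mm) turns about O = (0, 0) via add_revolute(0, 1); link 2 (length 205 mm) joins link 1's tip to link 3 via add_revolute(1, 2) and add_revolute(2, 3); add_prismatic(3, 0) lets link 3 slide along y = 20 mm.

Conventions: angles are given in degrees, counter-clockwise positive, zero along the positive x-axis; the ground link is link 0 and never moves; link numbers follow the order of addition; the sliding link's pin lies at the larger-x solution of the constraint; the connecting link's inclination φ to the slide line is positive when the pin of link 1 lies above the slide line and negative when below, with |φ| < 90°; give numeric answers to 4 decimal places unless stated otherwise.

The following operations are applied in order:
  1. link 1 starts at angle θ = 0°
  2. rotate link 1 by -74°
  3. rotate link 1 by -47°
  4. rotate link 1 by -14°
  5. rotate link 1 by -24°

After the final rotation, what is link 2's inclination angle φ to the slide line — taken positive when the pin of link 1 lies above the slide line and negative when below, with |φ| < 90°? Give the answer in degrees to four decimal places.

geometry: r = 55 mm, L = 205 mm, e = 20 mm; θ starts at 0°
rotate link 1 by -74°: θ ← 0° -74° = -74°
rotate link 1 by -47°: θ ← -74° -47° = -121°
rotate link 1 by -14°: θ ← -121° -14° = -135°
rotate link 1 by -24°: θ ← -135° -24° = -159°
h = r sin θ − e = -19.710237 − 20 = -39.710237
sin φ = h / L = -39.710237 / 205 = -0.19370847
φ = arcsin(-0.19370847) = -11.169286°

-11.1693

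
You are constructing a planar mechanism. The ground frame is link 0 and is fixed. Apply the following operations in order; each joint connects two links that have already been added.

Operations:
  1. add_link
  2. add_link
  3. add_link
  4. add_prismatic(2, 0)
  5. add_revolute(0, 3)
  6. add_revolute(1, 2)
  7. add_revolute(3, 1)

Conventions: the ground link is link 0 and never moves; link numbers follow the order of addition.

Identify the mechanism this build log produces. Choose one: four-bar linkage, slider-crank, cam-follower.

links: 4 (incl. ground); joints: 3 revolute, 1 prismatic, 0 higher (cam) pair, forming one closed loop
4 links, 3 revolutes + 1 prismatic in one loop → slider-crank

slider-crank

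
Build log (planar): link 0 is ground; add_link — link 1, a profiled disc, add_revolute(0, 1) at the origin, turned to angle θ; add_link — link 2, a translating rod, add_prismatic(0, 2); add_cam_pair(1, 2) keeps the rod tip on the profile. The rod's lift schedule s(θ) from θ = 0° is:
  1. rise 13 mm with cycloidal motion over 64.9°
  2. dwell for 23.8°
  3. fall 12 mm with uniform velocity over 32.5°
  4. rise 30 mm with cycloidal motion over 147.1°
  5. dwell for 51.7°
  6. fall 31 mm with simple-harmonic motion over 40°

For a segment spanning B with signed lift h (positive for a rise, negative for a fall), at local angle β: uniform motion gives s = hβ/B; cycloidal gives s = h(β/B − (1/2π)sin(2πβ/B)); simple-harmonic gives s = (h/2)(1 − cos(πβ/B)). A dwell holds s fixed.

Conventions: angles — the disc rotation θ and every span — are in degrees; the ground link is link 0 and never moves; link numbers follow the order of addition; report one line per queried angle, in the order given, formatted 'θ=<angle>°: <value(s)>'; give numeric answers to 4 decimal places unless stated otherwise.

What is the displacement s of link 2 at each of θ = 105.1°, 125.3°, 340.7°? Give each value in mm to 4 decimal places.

seg 1 [0°–64.9°] cycloidal, h=13: full span → s += 13 → s = 13.0000
seg 2 [64.9°–88.7°] dwell: s stays 13.0000
seg 3 [88.7°–121.2°] uniform, h=-12: θ=105.1° here. β=16.4, B=32.5. -12·16.4/32.5 = -6.0554 → s = 6.9446
seg 3 [88.7°–121.2°] uniform, h=-12: full span → s += -12 → s = 1.0000
seg 4 [121.2°–268.3°] cycloidal, h=30: θ=125.3° here. β=4.1, B=147.1. 30·(0.0279 − sin(2π·0.0279)/(2π)) = 0.0043 → s = 1.0043
seg 4 [121.2°–268.3°] cycloidal, h=30: full span → s += 30 → s = 31.0000
seg 5 [268.3°–320°] dwell: s stays 31.0000
seg 6 [320°–360°] simple-harmonic, h=-31: θ=340.7° here. β=20.7, B=40. -31/2·(1 − cos(π·0.5175)) = -16.3517 → s = 14.6483

θ=105.1°: 6.9446
θ=125.3°: 1.0043
θ=340.7°: 14.6483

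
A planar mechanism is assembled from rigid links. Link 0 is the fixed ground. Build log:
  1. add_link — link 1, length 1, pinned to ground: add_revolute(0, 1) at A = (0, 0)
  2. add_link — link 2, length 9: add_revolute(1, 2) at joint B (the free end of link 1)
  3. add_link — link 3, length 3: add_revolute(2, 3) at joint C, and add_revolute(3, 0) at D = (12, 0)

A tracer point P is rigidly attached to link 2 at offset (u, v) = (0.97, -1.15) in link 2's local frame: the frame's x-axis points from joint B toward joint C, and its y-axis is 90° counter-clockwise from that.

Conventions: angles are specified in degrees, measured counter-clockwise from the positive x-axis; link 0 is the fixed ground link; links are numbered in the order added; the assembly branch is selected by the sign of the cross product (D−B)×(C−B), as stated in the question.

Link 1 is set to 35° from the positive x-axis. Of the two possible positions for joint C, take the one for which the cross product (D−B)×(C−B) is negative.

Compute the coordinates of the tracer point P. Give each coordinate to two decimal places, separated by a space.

A=(0,0), D=(12.00,0)
B = A + 1.00·(cos35°, sin35°) = (0.8192, 0.5736)
|BD| = 11.1956
circle(B,9.00) ∩ circle(D,3.00): a=8.8133, h=1.8235
  candidates: C₊=(9.7143,1.9431) cross=20.415; C₋=(9.5275,-1.6990) cross=-20.415
  branch - wants cross < 0 → take C=(9.5275,-1.6990) (cross=-20.415)
ex = (C−B)/|BC| = (0.9676,-0.2525); ey = (0.2525,0.9676)
P = B + 0.97·ex + -1.15·ey = (1.4673,-0.7841)

1.47 -0.78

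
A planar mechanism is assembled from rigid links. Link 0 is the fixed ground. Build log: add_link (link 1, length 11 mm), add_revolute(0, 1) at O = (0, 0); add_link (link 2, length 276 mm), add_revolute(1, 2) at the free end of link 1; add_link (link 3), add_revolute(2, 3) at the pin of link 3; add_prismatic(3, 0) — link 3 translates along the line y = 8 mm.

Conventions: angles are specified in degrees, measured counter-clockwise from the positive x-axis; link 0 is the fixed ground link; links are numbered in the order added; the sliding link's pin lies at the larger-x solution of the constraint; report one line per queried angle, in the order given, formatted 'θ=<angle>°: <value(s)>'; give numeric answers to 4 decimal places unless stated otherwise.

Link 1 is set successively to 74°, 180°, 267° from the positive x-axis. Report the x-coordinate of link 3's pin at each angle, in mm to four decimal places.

geometry: r = 11 mm, L = 276 mm, e = 8 mm
θ=74°: crank pin P = (r cos θ, r sin θ) = (3.032011, 10.573879)
θ=74°: h = r sin θ − e = 10.573879 − 8 = 2.573879
θ=74°: x = r cos θ + √(L² − h²) = 3.032011 + 275.987998 = 279.020009
θ=180°: crank pin P = (r cos θ, r sin θ) = (-11.000000, 0.000000)
θ=180°: h = r sin θ − e = 0.000000 − 8 = -8.000000
θ=180°: x = r cos θ + √(L² − h²) = -11.000000 + 275.884034 = 264.884034
θ=267°: crank pin P = (r cos θ, r sin θ) = (-0.575696, -10.984925)
θ=267°: h = r sin θ − e = -10.984925 − 8 = -18.984925
θ=267°: x = r cos θ + √(L² − h²) = -0.575696 + 275.346278 = 274.770582

θ=74°: 279.0200
θ=180°: 264.8840
θ=267°: 274.7706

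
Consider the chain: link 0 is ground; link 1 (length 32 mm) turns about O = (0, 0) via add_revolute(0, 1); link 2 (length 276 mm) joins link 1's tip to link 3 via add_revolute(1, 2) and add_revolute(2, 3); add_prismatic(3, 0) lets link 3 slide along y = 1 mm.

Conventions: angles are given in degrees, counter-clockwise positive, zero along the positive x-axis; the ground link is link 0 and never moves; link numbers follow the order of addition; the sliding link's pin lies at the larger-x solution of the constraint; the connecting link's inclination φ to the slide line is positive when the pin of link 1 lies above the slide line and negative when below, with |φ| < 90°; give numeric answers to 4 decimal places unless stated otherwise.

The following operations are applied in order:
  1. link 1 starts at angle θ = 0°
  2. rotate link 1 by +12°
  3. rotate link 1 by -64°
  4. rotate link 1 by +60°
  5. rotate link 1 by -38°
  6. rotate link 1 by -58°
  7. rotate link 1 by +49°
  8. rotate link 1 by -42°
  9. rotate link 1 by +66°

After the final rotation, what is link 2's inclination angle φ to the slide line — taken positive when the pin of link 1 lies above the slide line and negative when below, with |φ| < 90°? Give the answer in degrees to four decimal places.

geometry: r = 32 mm, L = 276 mm, e = 1 mm; θ starts at 0°
rotate link 1 by +12°: θ ← 0° +12° = 12°
rotate link 1 by -64°: θ ← 12° -64° = -52°
rotate link 1 by +60°: θ ← -52° +60° = 8°
rotate link 1 by -38°: θ ← 8° -38° = -30°
rotate link 1 by -58°: θ ← -30° -58° = -88°
rotate link 1 by +49°: θ ← -88° +49° = -39°
rotate link 1 by -42°: θ ← -39° -42° = -81°
rotate link 1 by +66°: θ ← -81° +66° = -15°
h = r sin θ − e = -8.282209 − 1 = -9.282209
sin φ = h / L = -9.282209 / 276 = -0.03363119
φ = arcsin(-0.03363119) = -1.927289°

-1.9273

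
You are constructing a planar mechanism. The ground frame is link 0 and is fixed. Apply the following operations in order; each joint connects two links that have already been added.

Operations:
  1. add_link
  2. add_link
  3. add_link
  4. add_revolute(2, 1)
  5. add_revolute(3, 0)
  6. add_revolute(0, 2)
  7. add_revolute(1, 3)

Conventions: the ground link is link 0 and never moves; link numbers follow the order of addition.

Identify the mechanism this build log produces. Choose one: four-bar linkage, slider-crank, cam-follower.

links: 4 (incl. ground); joints: 4 revolute, 0 prismatic, 0 higher (cam) pair, forming one closed loop
4 links in a single 4R loop → four-bar linkage

four-bar linkage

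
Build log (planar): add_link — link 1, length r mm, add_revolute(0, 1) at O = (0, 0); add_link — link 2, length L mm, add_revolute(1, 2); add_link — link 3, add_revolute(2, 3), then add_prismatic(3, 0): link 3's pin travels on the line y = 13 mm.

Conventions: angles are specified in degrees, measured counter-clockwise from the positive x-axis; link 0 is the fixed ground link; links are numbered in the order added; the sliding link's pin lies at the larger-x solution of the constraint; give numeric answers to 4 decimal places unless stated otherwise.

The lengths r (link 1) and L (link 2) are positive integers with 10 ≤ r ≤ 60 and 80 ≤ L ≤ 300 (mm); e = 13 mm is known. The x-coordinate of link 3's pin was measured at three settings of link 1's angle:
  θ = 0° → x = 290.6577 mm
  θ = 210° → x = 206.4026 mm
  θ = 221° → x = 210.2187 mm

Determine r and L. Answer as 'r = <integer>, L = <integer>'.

constraint per measurement: (x − r cos θ)² + (r sin θ − e)² = L²
subtracting the θ₁ and θ₂ equations cancels the r² and L² terms:
r = (x₁² − x₂²) / (2[(x₁cos θ₁ + e sin θ₁) − (x₂cos θ₂ + e sin θ₂)]) = 44.0000 → r = 44
L² = (x₁ − r cos θ₁)² + (r sin θ₁ − e)² = 61009.0210 → L = 247.0000 → L = 247
check at θ₃=221°: x = 210.2187 (printed 210.2187) ✓

r = 44, L = 247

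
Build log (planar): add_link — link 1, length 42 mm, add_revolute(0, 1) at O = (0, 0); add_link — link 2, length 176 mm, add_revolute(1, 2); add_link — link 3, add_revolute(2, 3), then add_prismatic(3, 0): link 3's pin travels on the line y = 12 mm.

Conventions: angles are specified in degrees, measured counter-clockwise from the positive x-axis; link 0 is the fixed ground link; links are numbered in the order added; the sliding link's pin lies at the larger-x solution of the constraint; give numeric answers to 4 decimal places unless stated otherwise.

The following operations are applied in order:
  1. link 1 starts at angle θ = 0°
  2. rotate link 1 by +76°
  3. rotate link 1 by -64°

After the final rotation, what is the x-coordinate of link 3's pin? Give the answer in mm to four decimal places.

geometry: r = 42 mm, L = 176 mm, e = 12 mm; θ starts at 0°
rotate link 1 by +76°: θ ← 0° +76° = 76°
rotate link 1 by -64°: θ ← 76° -64° = 12°
crank pin P = (r cos θ, r sin θ) = (41.082199, 8.732291)
h = r sin θ − e = 8.732291 − 12 = -3.267709
x = r cos θ + √(L² − h²) = 41.082199 + 175.969662 = 217.051862

217.0519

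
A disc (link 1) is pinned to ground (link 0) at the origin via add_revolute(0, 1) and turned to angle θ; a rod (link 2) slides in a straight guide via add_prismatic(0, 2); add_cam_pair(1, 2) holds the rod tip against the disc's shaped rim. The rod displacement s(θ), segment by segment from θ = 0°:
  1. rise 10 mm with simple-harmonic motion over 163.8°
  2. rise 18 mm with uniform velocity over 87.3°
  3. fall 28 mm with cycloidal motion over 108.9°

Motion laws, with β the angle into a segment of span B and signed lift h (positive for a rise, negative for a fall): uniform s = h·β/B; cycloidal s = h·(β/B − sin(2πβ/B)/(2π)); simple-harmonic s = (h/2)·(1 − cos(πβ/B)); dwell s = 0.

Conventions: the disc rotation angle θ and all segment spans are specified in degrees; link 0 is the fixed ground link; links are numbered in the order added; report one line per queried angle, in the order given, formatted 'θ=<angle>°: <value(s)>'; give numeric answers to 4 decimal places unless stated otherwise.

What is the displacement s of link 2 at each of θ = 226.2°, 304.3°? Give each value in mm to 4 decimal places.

segment 1 (0° to 163.8°, simple-harmonic, h = 10) is passed completely: s = 0.0000 + (10) = 10.0000
θ = 226.2° falls in segment 2 (163.8° to 251.1°, uniform, h = 18): β = 226.2 − 163.8 = 62.4°, B = 87.3°; Δs = 18·62.4/87.3 = 12.8660; s = 10.0000 + 12.8660 = 22.8660
segment 2 (163.8° to 251.1°, uniform, h = 18) is passed completely: s = 10.0000 + (18) = 28.0000
θ = 304.3° falls in segment 3 (251.1° to 360°, cycloidal, h = -28): β = 304.3 − 251.1 = 53.2°, B = 108.9°; Δs = -28·(0.4885 − sin(2π·0.4885)/(2π)) = -13.3575; s = 28.0000 − 13.3575 = 14.6425

θ=226.2°: 22.8660
θ=304.3°: 14.6425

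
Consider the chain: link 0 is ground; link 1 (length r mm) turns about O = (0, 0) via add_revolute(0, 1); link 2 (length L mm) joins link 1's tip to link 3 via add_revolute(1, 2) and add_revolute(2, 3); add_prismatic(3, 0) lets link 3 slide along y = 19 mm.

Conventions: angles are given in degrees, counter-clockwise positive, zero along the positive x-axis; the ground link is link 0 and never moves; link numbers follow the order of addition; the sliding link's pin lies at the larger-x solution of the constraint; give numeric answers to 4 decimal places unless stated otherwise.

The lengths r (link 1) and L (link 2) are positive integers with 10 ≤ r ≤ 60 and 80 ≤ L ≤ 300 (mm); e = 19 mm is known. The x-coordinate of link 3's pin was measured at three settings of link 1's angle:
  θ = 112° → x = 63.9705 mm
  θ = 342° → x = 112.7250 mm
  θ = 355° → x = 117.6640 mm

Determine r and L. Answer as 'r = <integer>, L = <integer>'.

constraint per measurement: (x − r cos θ)² + (r sin θ − e)² = L²
subtracting the θ₁ and θ₂ equations cancels the r² and L² terms:
r = (x₁² − x₂²) / (2[(x₁cos θ₁ + e sin θ₁) − (x₂cos θ₂ + e sin θ₂)]) = 40.0000 → r = 40
L² = (x₁ − r cos θ₁)² + (r sin θ₁ − e)² = 6561.0071 → L = 81.0000 → L = 81
check at θ₃=355°: x = 117.6640 (printed 117.6640) ✓

r = 40, L = 81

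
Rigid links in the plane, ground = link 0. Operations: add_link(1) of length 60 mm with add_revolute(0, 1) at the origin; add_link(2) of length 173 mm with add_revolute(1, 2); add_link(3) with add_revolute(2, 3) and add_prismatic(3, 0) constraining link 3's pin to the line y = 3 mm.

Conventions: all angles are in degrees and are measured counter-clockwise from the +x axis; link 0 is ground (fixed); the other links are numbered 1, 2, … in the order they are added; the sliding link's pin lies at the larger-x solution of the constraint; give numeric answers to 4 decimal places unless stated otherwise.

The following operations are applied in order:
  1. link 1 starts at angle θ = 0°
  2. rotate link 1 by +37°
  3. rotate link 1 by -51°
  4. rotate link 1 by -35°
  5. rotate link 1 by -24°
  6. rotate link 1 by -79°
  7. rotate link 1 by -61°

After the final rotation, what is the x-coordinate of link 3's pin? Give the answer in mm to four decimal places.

geometry: r = 60 mm, L = 173 mm, e = 3 mm; θ starts at 0°
rotate link 1 by +37°: θ ← 0° +37° = 37°
rotate link 1 by -51°: θ ← 37° -51° = -14°
rotate link 1 by -35°: θ ← -14° -35° = -49°
rotate link 1 by -24°: θ ← -49° -24° = -73°
rotate link 1 by -79°: θ ← -73° -79° = -152°
rotate link 1 by -61°: θ ← -152° -61° = -213°
crank pin P = (r cos θ, r sin θ) = (-50.320234, 32.678342)
h = r sin θ − e = 32.678342 − 3 = 29.678342
x = r cos θ + √(L² − h²) = -50.320234 + 170.435313 = 120.115079

120.1151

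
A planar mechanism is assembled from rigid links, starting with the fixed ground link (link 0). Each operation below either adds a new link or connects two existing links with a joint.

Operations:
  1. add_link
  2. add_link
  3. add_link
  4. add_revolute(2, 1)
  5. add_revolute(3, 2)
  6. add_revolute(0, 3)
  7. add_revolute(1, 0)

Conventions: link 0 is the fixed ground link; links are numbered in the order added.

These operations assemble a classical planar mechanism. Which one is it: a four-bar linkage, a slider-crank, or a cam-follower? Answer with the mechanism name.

links: 4 (incl. ground); joints: 4 revolute, 0 prismatic, 0 higher (cam) pair, forming one closed loop
4 links in a single 4R loop → four-bar linkage

four-bar linkage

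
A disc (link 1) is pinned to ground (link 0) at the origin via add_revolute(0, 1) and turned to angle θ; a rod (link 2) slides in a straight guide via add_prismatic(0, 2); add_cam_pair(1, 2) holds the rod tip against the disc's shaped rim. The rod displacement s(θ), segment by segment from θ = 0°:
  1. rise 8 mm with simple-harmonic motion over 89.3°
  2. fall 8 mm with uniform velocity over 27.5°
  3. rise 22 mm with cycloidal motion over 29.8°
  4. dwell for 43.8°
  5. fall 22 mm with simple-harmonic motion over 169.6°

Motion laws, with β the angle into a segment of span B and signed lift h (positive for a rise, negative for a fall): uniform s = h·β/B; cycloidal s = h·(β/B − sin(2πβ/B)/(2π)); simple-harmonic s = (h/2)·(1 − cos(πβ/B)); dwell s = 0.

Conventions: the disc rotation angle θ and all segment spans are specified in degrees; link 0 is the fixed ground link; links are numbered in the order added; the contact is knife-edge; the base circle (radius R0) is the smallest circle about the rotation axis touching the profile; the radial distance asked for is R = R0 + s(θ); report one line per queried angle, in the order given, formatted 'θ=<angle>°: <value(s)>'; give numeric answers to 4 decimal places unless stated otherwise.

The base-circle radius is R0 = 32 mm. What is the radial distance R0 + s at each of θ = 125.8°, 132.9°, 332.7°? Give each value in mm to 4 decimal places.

segment 1 (0° to 89.3°, simple-harmonic, h = 8) is passed completely: s = 0.0000 + (8) = 8.0000
segment 2 (89.3° to 116.8°, uniform, h = -8) is passed completely: s = 8.0000 + (-8) = 0.0000
θ = 125.8° falls in segment 3 (116.8° to 146.6°, cycloidal, h = 22): β = 125.8 − 116.8 = 9°, B = 29.8°; Δs = 22·(0.3020 − sin(2π·0.3020)/(2π)) = 3.3282; s = 0.0000 + 3.3282 = 3.3282
θ = 132.9° falls in segment 3 (116.8° to 146.6°, cycloidal, h = 22): β = 132.9 − 116.8 = 16.1°, B = 29.8°; Δs = 22·(0.5403 − sin(2π·0.5403)/(2π)) = 12.7624; s = 0.0000 + 12.7624 = 12.7624
segment 3 (116.8° to 146.6°, cycloidal, h = 22) is passed completely: s = 0.0000 + (22) = 22.0000
segment 4 (146.6° to 190.4°, dwell): s unchanged at 22.0000
θ = 332.7° falls in segment 5 (190.4° to 360°, simple-harmonic, h = -22): β = 332.7 − 190.4 = 142.3°, B = 169.6°; Δs = -22/2·(1 − cos(π·0.8390)) = -20.6232; s = 22.0000 − 20.6232 = 1.3768
θ=125.8°: R = R0 + s = 32 + 3.3282 = 35.3282
θ=132.9°: R = R0 + s = 32 + 12.7624 = 44.7624
θ=332.7°: R = R0 + s = 32 + 1.3768 = 33.3768

θ=125.8°: 35.3282
θ=132.9°: 44.7624
θ=332.7°: 33.3768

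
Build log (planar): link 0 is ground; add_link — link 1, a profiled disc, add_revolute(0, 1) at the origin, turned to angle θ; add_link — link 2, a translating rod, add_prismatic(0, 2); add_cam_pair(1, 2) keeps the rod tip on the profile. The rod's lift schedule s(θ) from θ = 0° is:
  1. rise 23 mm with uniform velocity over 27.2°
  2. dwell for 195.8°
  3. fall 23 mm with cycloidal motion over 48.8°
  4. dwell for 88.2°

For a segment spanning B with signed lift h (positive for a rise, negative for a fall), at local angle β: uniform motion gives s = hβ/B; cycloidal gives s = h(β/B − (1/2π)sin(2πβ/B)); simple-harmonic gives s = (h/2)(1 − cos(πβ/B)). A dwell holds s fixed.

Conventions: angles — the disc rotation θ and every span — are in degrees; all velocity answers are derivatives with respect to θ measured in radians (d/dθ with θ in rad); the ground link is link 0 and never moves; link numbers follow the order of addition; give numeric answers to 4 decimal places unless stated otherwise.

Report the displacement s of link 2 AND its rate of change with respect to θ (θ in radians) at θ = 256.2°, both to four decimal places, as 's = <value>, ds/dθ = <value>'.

seg 1 [0°–27.2°] uniform, h=23: full span → s += 23 → s = 23.0000
seg 2 [27.2°–223°] dwell: s stays 23.0000
seg 3 [223°–271.8°] cycloidal, h=-23: θ=256.2° here. β=33.2, B=48.8. -23·(0.6803 − sin(2π·0.6803)/(2π)) = -18.9629 → s = 4.0371
velocity in seg [223°–271.8°] (cycloidal), θ in radians: β = 33.2° = 0.5794 rad, B = 48.8° = 0.8517 rad; ds/dθ = (h/B)(1 − cos(2πβ/B)) = ((-23)/0.8517)(1 − cos(2π·0.6803)) = -38.451610 mm/rad

s = 4.0371, ds/dθ = -38.4516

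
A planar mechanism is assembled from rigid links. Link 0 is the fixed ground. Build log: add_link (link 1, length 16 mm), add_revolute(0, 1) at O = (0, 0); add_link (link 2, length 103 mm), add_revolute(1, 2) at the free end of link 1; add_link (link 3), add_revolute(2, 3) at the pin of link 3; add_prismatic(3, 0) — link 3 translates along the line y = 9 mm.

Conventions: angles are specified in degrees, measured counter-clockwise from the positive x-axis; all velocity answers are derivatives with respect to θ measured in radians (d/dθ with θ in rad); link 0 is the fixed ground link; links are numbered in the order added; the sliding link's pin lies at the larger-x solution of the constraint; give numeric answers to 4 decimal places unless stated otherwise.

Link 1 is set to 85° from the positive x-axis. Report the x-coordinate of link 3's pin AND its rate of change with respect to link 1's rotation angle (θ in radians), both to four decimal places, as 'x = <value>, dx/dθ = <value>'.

geometry: r = 16 mm, L = 103 mm, e = 9 mm
crank pin P = (r cos θ, r sin θ) = (1.394492, 15.939115)
h = r sin θ − e = 15.939115 − 9 = 6.939115
x = r cos θ + √(L² − h²) = 1.394492 + 102.765990 = 104.160482
dx/dθ = −r sin θ − h·r cos θ/√(L² − h²) (θ in radians; h = 6.939115) = -16.033276

x = 104.1605, dx/dθ = -16.0333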